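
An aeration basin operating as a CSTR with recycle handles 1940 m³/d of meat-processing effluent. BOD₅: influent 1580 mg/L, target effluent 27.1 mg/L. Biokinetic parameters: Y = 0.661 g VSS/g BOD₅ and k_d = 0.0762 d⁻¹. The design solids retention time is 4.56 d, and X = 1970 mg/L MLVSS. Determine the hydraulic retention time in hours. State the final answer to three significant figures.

τ ≈ 42.3 h

Steady-state biomass mass balance: V·X·(1 + k_d·θ_c) = Y·Q·(S₀ − S)·θ_c, so V = 0.661 × 1940 × (1580 − 27.1) × 4.56 / [1970 × (1 + 0.0762 × 4.56)] = 9.08×10^6 / 2655 = 3421 m³.
Hydraulic retention time τ = V/Q = 3421 / 1940 = 1.763 d = 42.32 h.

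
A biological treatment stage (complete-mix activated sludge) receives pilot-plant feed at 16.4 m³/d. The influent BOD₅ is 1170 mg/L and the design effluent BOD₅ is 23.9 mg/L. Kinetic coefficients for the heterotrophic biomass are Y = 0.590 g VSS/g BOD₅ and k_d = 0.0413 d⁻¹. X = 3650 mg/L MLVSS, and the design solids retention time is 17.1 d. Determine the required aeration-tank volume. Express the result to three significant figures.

V ≈ 30.4 m³

Steady-state biomass mass balance: V·X·(1 + k_d·θ_c) = Y·Q·(S₀ − S)·θ_c, so V = 0.590 × 16.4 × (1170 − 23.9) × 17.1 / [3650 × (1 + 0.0413 × 17.1)] = 1.9×10^5 / 6228 = 30.45 m³.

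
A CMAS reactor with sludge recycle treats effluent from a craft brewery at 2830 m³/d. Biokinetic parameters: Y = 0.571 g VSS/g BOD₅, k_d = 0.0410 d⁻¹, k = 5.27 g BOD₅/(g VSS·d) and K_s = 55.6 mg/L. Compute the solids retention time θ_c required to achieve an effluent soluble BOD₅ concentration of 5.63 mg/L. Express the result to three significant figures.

θ_c ≈ 4.24 d

From 1/θ_c = Y·k·S/(K_s + S) − k_d: Y·k·S/(K_s+S) = 0.571 × 5.27 × 5.63 / (55.6 + 5.63) = 0.2767 d⁻¹.
θ_c = 1/(μ − k_d) = 1/(0.2767 − 0.0410) = 1/0.2357 = 4.243 d.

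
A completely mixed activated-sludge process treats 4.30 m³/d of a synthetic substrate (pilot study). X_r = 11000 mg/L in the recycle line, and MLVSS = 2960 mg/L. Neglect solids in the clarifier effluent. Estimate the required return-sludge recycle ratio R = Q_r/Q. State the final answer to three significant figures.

R = Q_r/Q = X/(X_r − X) = 2960 / (11000 − 2960) = 0.3682.

R ≈ 0.368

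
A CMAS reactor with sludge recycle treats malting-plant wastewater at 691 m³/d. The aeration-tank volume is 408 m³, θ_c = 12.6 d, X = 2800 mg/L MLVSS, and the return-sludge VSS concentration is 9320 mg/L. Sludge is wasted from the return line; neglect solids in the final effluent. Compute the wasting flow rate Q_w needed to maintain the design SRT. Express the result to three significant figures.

Q_w = (V·X)/(θ_c X_r) = 408.0 × 2800 / (12.6 × 9320) = 9.728 m³/d.

Q_w ≈ 9.73 m³/d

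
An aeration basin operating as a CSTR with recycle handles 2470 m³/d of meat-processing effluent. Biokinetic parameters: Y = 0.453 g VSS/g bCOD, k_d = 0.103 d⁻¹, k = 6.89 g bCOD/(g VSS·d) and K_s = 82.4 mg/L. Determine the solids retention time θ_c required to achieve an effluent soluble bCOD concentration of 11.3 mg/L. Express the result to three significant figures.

θ_c ≈ 3.66 d

From 1/θ_c = Y·k·S/(K_s + S) − k_d: Y·k·S/(K_s+S) = 0.453 × 6.89 × 11.3 / (82.4 + 11.3) = 0.3764 d⁻¹.
θ_c = 1/(μ − k_d) = 1/(0.3764 − 0.103) = 1/0.2734 = 3.658 d.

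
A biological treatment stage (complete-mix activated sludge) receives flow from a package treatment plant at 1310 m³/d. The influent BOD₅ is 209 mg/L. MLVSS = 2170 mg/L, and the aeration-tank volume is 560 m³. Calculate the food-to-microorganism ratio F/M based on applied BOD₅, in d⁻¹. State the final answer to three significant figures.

F/M ≈ 0.225 d⁻¹

Food-to-microorganism ratio F/M = Q S₀ / (V X) = 1310 × 209 / (560.0 × 2170) = 0.2253 d⁻¹.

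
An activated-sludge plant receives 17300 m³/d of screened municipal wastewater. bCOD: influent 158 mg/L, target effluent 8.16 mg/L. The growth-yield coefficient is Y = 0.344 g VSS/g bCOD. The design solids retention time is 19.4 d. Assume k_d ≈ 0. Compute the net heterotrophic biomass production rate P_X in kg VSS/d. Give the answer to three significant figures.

P_X ≈ 892 kg VSS/d

With endogenous decay neglected, the observed yield equals the true yield: Y_obs = Y = 0.344 g VSS/g bCOD.
ΔS = 158 − 8.16 = 149.8 mg/L, so the substrate removal rate is 17300 × 149.8/1000 = 2592 kg bCOD/d.
P_X = Y_obs · Q(S₀ − S) = 0.3440 × 2592 = 891.7 kg VSS/d.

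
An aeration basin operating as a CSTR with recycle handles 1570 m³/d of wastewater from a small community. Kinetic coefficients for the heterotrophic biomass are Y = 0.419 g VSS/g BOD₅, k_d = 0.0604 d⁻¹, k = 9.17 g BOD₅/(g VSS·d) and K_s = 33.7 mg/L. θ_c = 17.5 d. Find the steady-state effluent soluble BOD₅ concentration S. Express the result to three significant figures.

S ≈ 1.06 mg/L

Effluent substrate depends only on kinetics and SRT: S = K_s(1 + k_d θ_c) / [θ_c(Yk − k_d) − 1] = 33.7 × (1 + 0.0604 × 17.5) / [17.5 × (0.419 × 9.17 − 0.0604) − 1] = 69.32 / 65.18 = 1.063 mg/L.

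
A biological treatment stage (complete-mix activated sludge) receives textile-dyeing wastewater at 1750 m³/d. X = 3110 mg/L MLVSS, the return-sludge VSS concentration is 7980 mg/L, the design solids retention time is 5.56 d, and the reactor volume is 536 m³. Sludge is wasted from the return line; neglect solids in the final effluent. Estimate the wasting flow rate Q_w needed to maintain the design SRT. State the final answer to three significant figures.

θ_c = V·X/(Q_w·X_r) when wasting from the recycle, so Q_w = V·X/(θ_c·X_r) = 536.0 × 3110 / (5.56 × 7980) = 37.57 m³/d.

Q_w ≈ 37.6 m³/d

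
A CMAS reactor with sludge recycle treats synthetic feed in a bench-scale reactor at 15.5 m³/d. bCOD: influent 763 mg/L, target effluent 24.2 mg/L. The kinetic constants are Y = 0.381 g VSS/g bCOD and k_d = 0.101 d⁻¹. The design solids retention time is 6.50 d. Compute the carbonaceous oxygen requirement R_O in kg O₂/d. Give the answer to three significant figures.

R_O ≈ 7.71 kg O₂/d

Observed yield with endogenous decay: Y_obs = Y / (1 + k_d·θ_c) = 0.381 / (1 + 0.101 × 6.50) = 0.381 / 1.657 = 0.2300 g VSS/g bCOD.
ΔS = 763 − 24.2 = 738.8 mg/L, so the substrate removal rate is 15.5 × 738.8/1000 = 11.45 kg bCOD/d.
Biomass synthesised: P_X = Y_obs × 11.45 = 2.634 kg VSS/d.
R_O = Q·(S₀ − S) − 1.42·P_X = 11.45 − 1.42 × 2.634 = 7.711 kg O₂/d.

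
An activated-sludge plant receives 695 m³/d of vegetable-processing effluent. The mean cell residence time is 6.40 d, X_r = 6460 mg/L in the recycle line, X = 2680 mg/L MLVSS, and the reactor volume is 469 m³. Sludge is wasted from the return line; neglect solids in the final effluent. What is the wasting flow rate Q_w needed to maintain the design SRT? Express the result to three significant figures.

θ_c = V·X/(Q_w·X_r) when wasting from the recycle, so Q_w = V·X/(θ_c·X_r) = 469.0 × 2680 / (6.40 × 6460) = 30.40 m³/d.

Q_w ≈ 30.4 m³/d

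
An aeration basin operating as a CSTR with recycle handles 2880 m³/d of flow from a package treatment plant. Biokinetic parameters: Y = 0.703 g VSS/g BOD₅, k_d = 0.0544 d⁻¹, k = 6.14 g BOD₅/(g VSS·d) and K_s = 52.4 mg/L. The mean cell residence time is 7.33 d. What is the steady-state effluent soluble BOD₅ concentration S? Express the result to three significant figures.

From the Monod/SRT balance for a CMAS, S = K_s·(1+k_d θ_c)/[θ_c·(Y k − k_d) − 1] = 52.4 × (1 + 0.0544 × 7.33) / [7.33 × (0.703 × 6.14 − 0.0544) − 1] = 73.29 / 30.24 = 2.424 mg/L.

S ≈ 2.42 mg/L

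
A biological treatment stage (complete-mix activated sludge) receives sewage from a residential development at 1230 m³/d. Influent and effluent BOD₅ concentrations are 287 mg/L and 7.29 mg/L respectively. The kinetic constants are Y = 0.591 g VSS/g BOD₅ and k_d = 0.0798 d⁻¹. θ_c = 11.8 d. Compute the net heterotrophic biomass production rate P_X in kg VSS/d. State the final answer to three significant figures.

Observed yield with endogenous decay: Y_obs = Y / (1 + k_d·θ_c) = 0.591 / (1 + 0.0798 × 11.8) = 0.591 / 1.942 = 0.3044 g VSS/g BOD₅.
ΔS = 287 − 7.29 = 279.7 mg/L, so the substrate removal rate is 1230 × 279.7/1000 = 344.0 kg BOD₅/d.
P_X = Y_obs · Q(S₀ − S) = 0.3044 × 344.0 = 104.7 kg VSS/d.

P_X ≈ 105 kg VSS/d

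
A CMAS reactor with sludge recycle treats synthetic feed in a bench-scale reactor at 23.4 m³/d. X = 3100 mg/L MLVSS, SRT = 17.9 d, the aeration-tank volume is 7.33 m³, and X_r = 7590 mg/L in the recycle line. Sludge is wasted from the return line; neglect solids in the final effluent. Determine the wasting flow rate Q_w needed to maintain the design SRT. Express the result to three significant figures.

Wasting from the return line (neglecting effluent solids): Q_w = V·X / (θ_c·X_r) = 7.330 × 3100 / (17.9 × 7590) = 0.1673 m³/d.

Q_w ≈ 0.167 m³/d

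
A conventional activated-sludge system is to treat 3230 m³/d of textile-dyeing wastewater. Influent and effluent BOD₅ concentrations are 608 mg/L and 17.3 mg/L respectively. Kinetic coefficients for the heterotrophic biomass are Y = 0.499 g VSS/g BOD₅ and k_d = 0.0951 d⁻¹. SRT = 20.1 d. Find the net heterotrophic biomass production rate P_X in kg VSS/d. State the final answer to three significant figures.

Correct the yield for decay: Y_obs = Y/(1 + k_d θ_c) = 0.499 / (1 + 0.0951 × 20.1) = 0.499 / 2.912 = 0.1714.
Mass of BOD₅ removed per day: Q(S₀ − S) = 3230 × 590.7 g/m³ = 1908 kg/d.
Net biomass production P_X = Y_obs × Q·(S₀ − S) = 0.1714 × 1908 = 327.0 kg VSS/d.

P_X ≈ 327 kg VSS/d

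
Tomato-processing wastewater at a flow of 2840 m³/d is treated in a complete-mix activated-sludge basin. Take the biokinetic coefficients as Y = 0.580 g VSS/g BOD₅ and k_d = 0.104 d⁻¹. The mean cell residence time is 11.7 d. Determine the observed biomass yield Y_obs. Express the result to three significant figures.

Y_obs ≈ 0.262 g VSS/g BOD₅

The observed yield is Y_obs = Y/(1 + k_d·θ_c) = 0.580 / (1 + 0.104 × 11.7) = 0.580 / 2.217 = 0.2616 g VSS per g BOD₅ removed.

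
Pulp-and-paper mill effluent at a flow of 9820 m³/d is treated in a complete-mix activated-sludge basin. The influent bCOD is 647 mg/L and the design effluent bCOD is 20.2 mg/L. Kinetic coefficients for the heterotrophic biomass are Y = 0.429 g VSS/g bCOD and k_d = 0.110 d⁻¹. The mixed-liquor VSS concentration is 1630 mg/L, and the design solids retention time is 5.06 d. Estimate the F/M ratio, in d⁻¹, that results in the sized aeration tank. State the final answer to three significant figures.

F/M ≈ 0.740 d⁻¹

From the SRT design equation V = Y Q (S₀−S) θ_c / [X (1 + k_d θ_c)] = 0.429 × 9820 × (647 − 20.2) × 5.06 / [1630 × (1 + 0.110 × 5.06)] = 1.34×10^7 / 2537 = 5266 m³.
F/M = Q·S₀ / (V·X) = 9820 × 647 / (5266 × 1630) = 0.7402 g bCOD·(g VSS·d)⁻¹.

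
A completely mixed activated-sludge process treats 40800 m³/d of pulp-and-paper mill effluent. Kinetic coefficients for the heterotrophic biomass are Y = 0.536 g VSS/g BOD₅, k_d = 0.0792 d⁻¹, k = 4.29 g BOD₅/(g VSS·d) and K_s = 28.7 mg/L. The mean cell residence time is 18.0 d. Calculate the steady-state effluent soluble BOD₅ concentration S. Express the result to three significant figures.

S ≈ 1.79 mg/L

For a completely mixed reactor with recycle the Lawrence–McCarty relation gives S = K_s·(1 + k_d·θ_c) / [θ_c·(Y·k − k_d) − 1] = 28.7 × (1 + 0.0792 × 18.0) / [18.0 × (0.536 × 4.29 − 0.0792) − 1] = 69.61 / 38.96 = 1.787 mg/L.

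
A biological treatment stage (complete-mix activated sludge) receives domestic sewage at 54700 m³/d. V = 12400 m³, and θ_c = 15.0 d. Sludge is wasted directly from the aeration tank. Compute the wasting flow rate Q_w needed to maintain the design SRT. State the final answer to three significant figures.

With mixed-liquor wasting, θ_c = V/Q_w, so Q_w = V/θ_c = 12400/15.0 = 826.7 m³/d.

Q_w ≈ 827 m³/d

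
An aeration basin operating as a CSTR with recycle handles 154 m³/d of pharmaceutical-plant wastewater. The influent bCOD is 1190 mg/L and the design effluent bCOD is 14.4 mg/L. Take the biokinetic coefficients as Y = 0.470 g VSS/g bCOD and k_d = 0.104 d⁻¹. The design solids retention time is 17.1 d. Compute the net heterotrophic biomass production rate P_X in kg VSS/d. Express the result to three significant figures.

P_X ≈ 30.6 kg VSS/d

Observed yield with endogenous decay: Y_obs = Y / (1 + k_d·θ_c) = 0.470 / (1 + 0.104 × 17.1) = 0.470 / 2.778 = 0.1692 g VSS/g bCOD.
ΔS = 1190 − 14.4 = 1176 mg/L, so the substrate removal rate is 154 × 1176/1000 = 181.0 kg bCOD/d.
Biomass produced: P_X = Y_obs·Q·ΔS = 0.1692 × 181.0 ≈ 30.63 kg VSS/d.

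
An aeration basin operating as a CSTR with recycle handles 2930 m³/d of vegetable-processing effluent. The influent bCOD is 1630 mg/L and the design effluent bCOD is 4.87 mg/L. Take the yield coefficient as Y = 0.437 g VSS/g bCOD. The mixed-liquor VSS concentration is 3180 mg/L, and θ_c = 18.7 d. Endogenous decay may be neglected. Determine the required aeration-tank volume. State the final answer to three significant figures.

Biomass mass balance (decay neglected): V·X = Y·Q·(S₀ − S)·θ_c, so V = 0.437 × 2930 × (1630 − 4.87) × 18.7 / 3180 = 12236 m³.

V ≈ 12200 m³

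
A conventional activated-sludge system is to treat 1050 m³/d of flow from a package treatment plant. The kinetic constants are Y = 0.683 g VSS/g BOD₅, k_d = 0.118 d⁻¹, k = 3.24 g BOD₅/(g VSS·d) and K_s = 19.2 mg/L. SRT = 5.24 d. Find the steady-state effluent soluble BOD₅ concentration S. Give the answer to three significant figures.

For a completely mixed reactor with recycle the Lawrence–McCarty relation gives S = K_s·(1 + k_d·θ_c) / [θ_c·(Y·k − k_d) − 1] = 19.2 × (1 + 0.118 × 5.24) / [5.24 × (0.683 × 3.24 − 0.118) − 1] = 31.07 / 9.977 = 3.114 mg/L.

S ≈ 3.11 mg/L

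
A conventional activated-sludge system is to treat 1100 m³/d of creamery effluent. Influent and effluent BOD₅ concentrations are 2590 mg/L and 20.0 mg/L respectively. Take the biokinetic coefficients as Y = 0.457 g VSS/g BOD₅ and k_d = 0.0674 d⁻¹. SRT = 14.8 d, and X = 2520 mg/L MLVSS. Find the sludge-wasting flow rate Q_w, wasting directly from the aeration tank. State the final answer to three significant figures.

From the SRT design equation V = Y Q (S₀−S) θ_c / [X (1 + k_d θ_c)] = 0.457 × 1100 × (2590 − 20.0) × 14.8 / [2520 × (1 + 0.0674 × 14.8)] = 1.91×10^7 / 5034 = 3798 m³.
With mixed-liquor wasting, θ_c = V/Q_w, so Q_w = V/θ_c = 3798/14.8 = 256.7 m³/d.

Q_w ≈ 257 m³/d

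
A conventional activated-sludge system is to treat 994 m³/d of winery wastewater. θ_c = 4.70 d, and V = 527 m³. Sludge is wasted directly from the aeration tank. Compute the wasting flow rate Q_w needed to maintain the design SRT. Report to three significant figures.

Q_w ≈ 112 m³/d

With mixed-liquor wasting, θ_c = V/Q_w, so Q_w = V/θ_c = 527.0/4.70 = 112.1 m³/d.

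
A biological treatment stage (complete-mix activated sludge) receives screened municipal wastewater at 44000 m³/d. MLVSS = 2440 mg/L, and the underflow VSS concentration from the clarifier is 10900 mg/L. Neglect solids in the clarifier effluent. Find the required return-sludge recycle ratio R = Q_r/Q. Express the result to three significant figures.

R ≈ 0.288

R = Q_r/Q = X/(X_r − X) = 2440 / (10900 − 2440) = 0.2884.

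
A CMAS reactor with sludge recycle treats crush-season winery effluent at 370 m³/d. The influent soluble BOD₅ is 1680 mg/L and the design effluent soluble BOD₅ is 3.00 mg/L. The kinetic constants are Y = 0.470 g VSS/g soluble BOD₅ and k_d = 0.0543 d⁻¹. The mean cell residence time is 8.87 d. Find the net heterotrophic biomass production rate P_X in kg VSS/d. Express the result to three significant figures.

P_X ≈ 197 kg VSS/d

Correct the yield for decay: Y_obs = Y/(1 + k_d θ_c) = 0.470 / (1 + 0.0543 × 8.87) = 0.470 / 1.482 = 0.3172.
Mass of soluble BOD₅ removed per day: Q(S₀ − S) = 370 × 1677 g/m³ = 620.5 kg/d.
P_X = Y_obs · Q(S₀ − S) = 0.3172 × 620.5 = 196.8 kg VSS/d.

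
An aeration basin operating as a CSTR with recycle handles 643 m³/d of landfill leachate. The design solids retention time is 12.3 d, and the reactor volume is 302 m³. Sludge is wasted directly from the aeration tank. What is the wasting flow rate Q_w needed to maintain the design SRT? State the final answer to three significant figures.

With mixed-liquor wasting, θ_c = V/Q_w, so Q_w = V/θ_c = 302.0/12.3 = 24.55 m³/d.

Q_w ≈ 24.6 m³/d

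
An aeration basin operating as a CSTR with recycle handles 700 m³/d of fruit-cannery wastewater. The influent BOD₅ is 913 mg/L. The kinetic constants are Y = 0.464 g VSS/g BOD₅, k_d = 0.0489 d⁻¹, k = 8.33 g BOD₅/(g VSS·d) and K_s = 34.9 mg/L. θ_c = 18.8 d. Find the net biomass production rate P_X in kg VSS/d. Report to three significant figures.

P_X ≈ 154 kg VSS/d

For a completely mixed reactor with recycle the Lawrence–McCarty relation gives S = K_s·(1 + k_d·θ_c) / [θ_c·(Y·k − k_d) − 1] = 34.9 × (1 + 0.0489 × 18.8) / [18.8 × (0.464 × 8.33 − 0.0489) − 1] = 66.98 / 70.74 = 0.9468 mg/L.
The observed yield is Y_obs = Y/(1 + k_d·θ_c) = 0.464 / (1 + 0.0489 × 18.8) = 0.464 / 1.919 = 0.2418 g VSS per g BOD₅ removed.
Substrate removed = Q·(S₀ − S) = 700 m³/d × (913 − 0.947) g/m³ = 6.38×10^5 g/d = 638.4 kg/d.
Net biomass production P_X = Y_obs × Q·(S₀ − S) = 0.2418 × 638.4 = 154.3 kg VSS/d.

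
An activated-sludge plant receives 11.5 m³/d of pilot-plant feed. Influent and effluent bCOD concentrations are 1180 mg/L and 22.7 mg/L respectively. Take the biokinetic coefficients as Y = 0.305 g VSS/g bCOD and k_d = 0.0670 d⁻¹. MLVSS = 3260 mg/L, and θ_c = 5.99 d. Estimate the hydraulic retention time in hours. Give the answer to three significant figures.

From the SRT design equation V = Y Q (S₀−S) θ_c / [X (1 + k_d θ_c)] = 0.305 × 11.5 × (1180 − 22.7) × 5.99 / [3260 × (1 + 0.0670 × 5.99)] = 2.43×10^4 / 4568 = 5.322 m³.
τ = V/Q = 5.322/11.5 = 0.4628 d, or 11.11 h.

τ ≈ 11.1 h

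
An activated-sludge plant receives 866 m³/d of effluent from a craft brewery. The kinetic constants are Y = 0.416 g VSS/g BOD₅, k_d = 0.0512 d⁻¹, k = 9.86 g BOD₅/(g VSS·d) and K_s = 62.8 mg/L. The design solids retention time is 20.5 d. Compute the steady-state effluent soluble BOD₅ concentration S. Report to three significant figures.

From the Monod/SRT balance for a CMAS, S = K_s·(1+k_d θ_c)/[θ_c·(Y k − k_d) − 1] = 62.8 × (1 + 0.0512 × 20.5) / [20.5 × (0.416 × 9.86 − 0.0512) − 1] = 128.7 / 82.04 = 1.569 mg/L.

S ≈ 1.57 mg/L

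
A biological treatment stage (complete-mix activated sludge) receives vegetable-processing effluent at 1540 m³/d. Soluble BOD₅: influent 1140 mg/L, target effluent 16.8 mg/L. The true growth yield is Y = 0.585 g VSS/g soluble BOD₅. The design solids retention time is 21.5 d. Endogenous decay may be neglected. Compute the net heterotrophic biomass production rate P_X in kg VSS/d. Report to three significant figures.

P_X ≈ 1010 kg VSS/d

With endogenous decay neglected, the observed yield equals the true yield: Y_obs = Y = 0.585 g VSS/g soluble BOD₅.
Mass of soluble BOD₅ removed per day: Q(S₀ − S) = 1540 × 1123 g/m³ = 1730 kg/d.
Biomass produced: P_X = Y_obs·Q·ΔS = 0.5850 × 1730 ≈ 1012 kg VSS/d.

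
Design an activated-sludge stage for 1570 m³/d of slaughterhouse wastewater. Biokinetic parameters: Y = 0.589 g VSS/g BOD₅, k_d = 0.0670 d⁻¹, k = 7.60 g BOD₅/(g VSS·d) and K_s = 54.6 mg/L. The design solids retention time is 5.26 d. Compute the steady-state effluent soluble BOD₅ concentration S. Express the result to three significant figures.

Effluent substrate depends only on kinetics and SRT: S = K_s(1 + k_d θ_c) / [θ_c(Yk − k_d) − 1] = 54.6 × (1 + 0.0670 × 5.26) / [5.26 × (0.589 × 7.60 − 0.0670) − 1] = 73.84 / 22.19 = 3.327 mg/L.

S ≈ 3.33 mg/L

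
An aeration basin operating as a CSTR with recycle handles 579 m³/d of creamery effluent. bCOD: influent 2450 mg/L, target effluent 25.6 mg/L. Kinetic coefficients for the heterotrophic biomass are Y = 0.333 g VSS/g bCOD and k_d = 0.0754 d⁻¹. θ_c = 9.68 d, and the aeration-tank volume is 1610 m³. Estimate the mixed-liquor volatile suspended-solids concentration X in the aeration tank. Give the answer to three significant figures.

Solving the biomass balance for X: X = Y Q (S₀−S) θ_c / [V (1+k_d θ_c)] = 0.333 × 579 × (2450 − 25.6) × 9.68 / [1610 × (1 + 0.0754 × 9.68)] = 1625 mg/L.

X ≈ 1620 mg/L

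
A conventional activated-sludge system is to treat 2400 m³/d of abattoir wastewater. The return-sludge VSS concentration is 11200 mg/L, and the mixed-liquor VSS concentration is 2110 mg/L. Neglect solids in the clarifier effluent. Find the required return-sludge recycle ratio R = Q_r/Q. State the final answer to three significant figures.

R ≈ 0.232

R = Q_r/Q = X/(X_r − X) = 2110 / (11200 − 2110) = 0.2321.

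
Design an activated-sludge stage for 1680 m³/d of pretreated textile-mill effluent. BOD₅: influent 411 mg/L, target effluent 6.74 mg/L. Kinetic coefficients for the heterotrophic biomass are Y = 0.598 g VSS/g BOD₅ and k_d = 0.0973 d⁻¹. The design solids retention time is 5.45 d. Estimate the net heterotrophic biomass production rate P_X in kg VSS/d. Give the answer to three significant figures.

P_X ≈ 265 kg VSS/d

Correct the yield for decay: Y_obs = Y/(1 + k_d θ_c) = 0.598 / (1 + 0.0973 × 5.45) = 0.598 / 1.530 = 0.3908.
Mass of BOD₅ removed per day: Q(S₀ − S) = 1680 × 404.3 g/m³ = 679.2 kg/d.
Net biomass production P_X = Y_obs × Q·(S₀ − S) = 0.3908 × 679.2 = 265.4 kg VSS/d.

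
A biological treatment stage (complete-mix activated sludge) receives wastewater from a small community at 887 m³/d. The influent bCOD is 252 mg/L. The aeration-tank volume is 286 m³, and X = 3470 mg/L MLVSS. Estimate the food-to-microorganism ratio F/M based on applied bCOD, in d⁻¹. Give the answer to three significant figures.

F/M = Q·S₀ / (V·X) = 887 × 252 / (286.0 × 3470) = 0.2252 g bCOD·(g VSS·d)⁻¹.

F/M ≈ 0.225 d⁻¹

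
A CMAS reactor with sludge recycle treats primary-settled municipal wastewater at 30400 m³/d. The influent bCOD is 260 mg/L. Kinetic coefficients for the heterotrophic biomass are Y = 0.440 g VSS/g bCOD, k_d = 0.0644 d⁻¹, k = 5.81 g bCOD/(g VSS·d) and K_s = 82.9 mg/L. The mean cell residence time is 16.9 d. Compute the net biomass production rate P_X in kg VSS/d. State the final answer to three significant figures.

From the Monod/SRT balance for a CMAS, S = K_s·(1+k_d θ_c)/[θ_c·(Y k − k_d) − 1] = 82.9 × (1 + 0.0644 × 16.9) / [16.9 × (0.440 × 5.81 − 0.0644) − 1] = 173.1 / 41.11 = 4.211 mg/L.
Y_obs = Y / (1 + k_d θ_c) = 0.440 / (1 + 0.0644 × 16.9) = 0.440 / 2.088 = 0.2107.
ΔS = 260 − 4.21 = 255.8 mg/L, so the substrate removal rate is 30400 × 255.8/1000 = 7776 kg bCOD/d.
So the net sludge growth is P_X = 0.2107 × 7776 = 1638 kg VSS/d.

P_X ≈ 1640 kg VSS/d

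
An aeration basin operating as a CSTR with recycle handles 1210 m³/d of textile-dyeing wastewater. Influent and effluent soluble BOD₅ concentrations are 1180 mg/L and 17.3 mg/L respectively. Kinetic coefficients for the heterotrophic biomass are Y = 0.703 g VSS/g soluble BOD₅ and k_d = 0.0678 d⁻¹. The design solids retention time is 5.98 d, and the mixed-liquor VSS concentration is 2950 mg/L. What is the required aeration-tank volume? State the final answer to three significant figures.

Steady-state biomass mass balance: V·X·(1 + k_d·θ_c) = Y·Q·(S₀ − S)·θ_c, so V = 0.703 × 1210 × (1180 − 17.3) × 5.98 / [2950 × (1 + 0.0678 × 5.98)] = 5.91×10^6 / 4146 = 1427 m³.

V ≈ 1430 m³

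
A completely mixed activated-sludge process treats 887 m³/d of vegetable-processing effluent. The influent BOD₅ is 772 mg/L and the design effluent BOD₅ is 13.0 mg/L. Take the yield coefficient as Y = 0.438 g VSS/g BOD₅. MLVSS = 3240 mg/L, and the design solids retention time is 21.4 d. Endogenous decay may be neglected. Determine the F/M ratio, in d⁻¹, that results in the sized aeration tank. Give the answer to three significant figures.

F/M ≈ 0.109 d⁻¹

Biomass mass balance (decay neglected): V·X = Y·Q·(S₀ − S)·θ_c, so V = 0.438 × 887 × (772 − 13.0) × 21.4 / 3240 = 1948 m³.
F/M = applied load / biomass = Q·S₀/(V·X) = 887 × 772 / (1948 × 3240) = 0.1085 d⁻¹.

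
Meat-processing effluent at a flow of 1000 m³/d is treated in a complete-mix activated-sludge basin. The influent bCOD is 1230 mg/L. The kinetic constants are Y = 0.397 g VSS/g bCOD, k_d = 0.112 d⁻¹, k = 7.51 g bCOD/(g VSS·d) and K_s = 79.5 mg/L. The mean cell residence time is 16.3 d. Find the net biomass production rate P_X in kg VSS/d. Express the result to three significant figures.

Effluent substrate depends only on kinetics and SRT: S = K_s(1 + k_d θ_c) / [θ_c(Yk − k_d) − 1] = 79.5 × (1 + 0.112 × 16.3) / [16.3 × (0.397 × 7.51 − 0.112) − 1] = 224.6 / 45.77 = 4.908 mg/L.
Observed yield with endogenous decay: Y_obs = Y / (1 + k_d·θ_c) = 0.397 / (1 + 0.112 × 16.3) = 0.397 / 2.826 = 0.1405 g VSS/g bCOD.
Q·(S₀ − S) = 1000 × (1230 − 4.91) × 10⁻³ = 1225 kg/d removed.
So the net sludge growth is P_X = 0.1405 × 1225 = 172.1 kg VSS/d.

P_X ≈ 172 kg VSS/d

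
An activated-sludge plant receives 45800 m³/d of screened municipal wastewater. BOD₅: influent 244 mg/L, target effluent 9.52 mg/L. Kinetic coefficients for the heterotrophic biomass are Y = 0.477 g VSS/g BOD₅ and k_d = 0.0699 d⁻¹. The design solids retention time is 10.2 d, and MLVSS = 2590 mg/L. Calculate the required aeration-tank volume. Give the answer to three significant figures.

V ≈ 11800 m³

Rearranging the biomass balance for a CMAS with decay, V = Y·Q·ΔS·θ_c / [X·(1+k_d θ_c)] = 0.477 × 45800 × (244 − 9.52) × 10.2 / [2590 × (1 + 0.0699 × 10.2)] = 5.23×10^7 / 4437 = 11777 m³.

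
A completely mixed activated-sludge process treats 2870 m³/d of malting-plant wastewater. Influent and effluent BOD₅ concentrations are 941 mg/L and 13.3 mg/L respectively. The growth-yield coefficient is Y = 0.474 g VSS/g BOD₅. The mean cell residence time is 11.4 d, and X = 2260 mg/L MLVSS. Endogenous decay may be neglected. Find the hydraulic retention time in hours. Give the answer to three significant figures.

τ ≈ 53.2 h

With k_d = 0 the design equation reduces to V = Y Q (S₀−S) θ_c / X = 0.474 × 2870 × (941 − 13.3) × 11.4 / 2260 = 6366 m³.
Hydraulic retention time τ = V/Q = 6366 / 2870 = 2.218 d = 53.23 h.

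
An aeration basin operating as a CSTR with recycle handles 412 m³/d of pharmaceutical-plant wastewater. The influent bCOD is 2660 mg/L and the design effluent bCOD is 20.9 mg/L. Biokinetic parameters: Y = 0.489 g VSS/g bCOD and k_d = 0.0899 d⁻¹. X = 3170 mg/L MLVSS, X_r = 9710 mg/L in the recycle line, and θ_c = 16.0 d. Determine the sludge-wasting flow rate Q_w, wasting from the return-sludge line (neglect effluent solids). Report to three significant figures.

Steady-state biomass mass balance: V·X·(1 + k_d·θ_c) = Y·Q·(S₀ − S)·θ_c, so V = 0.489 × 412 × (2660 − 20.9) × 16.0 / [3170 × (1 + 0.0899 × 16.0)] = 8.51×10^6 / 7730 = 1101 m³.
Wasting from the return line (neglecting effluent solids): Q_w = V·X / (θ_c·X_r) = 1101 × 3170 / (16.0 × 9710) = 22.46 m³/d.

Q_w ≈ 22.5 m³/d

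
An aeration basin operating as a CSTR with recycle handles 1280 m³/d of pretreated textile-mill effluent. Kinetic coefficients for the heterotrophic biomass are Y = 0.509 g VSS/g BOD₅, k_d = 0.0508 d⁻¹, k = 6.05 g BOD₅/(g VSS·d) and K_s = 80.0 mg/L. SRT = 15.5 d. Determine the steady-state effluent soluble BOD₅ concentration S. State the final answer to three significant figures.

From the Monod/SRT balance for a CMAS, S = K_s·(1+k_d θ_c)/[θ_c·(Y k − k_d) − 1] = 80.0 × (1 + 0.0508 × 15.5) / [15.5 × (0.509 × 6.05 − 0.0508) − 1] = 143.0 / 45.94 = 3.112 mg/L.

S ≈ 3.11 mg/L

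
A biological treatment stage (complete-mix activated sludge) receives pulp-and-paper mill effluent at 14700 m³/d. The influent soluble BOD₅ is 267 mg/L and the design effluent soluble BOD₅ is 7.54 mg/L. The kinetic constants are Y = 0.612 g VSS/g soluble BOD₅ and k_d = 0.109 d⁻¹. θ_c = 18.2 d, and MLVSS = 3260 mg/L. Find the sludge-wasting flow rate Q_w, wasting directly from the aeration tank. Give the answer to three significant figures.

Q_w ≈ 240 m³/d

From the SRT design equation V = Y Q (S₀−S) θ_c / [X (1 + k_d θ_c)] = 0.612 × 14700 × (267 − 7.54) × 18.2 / [3260 × (1 + 0.109 × 18.2)] = 4.25×10^7 / 9727 = 4367 m³.
For wasting at MLVSS concentration, Q_w = V/θ_c = 4367/18.2 = 240.0 m³/d.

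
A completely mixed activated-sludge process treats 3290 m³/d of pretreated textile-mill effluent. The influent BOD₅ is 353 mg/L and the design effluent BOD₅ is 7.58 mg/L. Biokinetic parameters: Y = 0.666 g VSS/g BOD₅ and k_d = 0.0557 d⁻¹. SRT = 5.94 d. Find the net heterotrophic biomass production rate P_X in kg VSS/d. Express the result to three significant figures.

P_X ≈ 569 kg VSS/d

Y_obs = Y / (1 + k_d θ_c) = 0.666 / (1 + 0.0557 × 5.94) = 0.666 / 1.331 = 0.5004.
Mass of BOD₅ removed per day: Q(S₀ − S) = 3290 × 345.4 g/m³ = 1136 kg/d.
Biomass produced: P_X = Y_obs·Q·ΔS = 0.5004 × 1136 ≈ 568.7 kg VSS/d.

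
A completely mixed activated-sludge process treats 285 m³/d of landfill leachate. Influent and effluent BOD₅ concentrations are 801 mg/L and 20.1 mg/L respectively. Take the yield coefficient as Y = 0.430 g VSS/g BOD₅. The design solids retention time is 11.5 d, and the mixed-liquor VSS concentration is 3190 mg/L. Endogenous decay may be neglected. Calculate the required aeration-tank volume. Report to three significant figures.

V ≈ 345 m³

Biomass mass balance (decay neglected): V·X = Y·Q·(S₀ − S)·θ_c, so V = 0.430 × 285 × (801 − 20.1) × 11.5 / 3190 = 345.0 m³.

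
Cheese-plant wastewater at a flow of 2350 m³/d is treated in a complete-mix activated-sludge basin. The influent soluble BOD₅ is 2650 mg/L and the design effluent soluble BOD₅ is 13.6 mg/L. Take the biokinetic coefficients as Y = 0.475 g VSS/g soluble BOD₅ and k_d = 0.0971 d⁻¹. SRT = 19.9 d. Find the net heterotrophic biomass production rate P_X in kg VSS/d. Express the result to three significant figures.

Observed yield with endogenous decay: Y_obs = Y / (1 + k_d·θ_c) = 0.475 / (1 + 0.0971 × 19.9) = 0.475 / 2.932 = 0.1620 g VSS/g soluble BOD₅.
Substrate removed = Q·(S₀ − S) = 2350 m³/d × (2650 − 13.6) g/m³ = 6.2×10^6 g/d = 6196 kg/d.
Biomass produced: P_X = Y_obs·Q·ΔS = 0.1620 × 6196 ≈ 1004 kg VSS/d.

P_X ≈ 1000 kg VSS/d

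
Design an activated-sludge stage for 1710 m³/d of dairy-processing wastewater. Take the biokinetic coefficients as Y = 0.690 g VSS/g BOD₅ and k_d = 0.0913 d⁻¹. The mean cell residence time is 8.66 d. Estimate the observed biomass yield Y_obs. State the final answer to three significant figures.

Y_obs ≈ 0.385 g VSS/g BOD₅

The observed yield is Y_obs = Y/(1 + k_d·θ_c) = 0.690 / (1 + 0.0913 × 8.66) = 0.690 / 1.791 = 0.3853 g VSS per g BOD₅ removed.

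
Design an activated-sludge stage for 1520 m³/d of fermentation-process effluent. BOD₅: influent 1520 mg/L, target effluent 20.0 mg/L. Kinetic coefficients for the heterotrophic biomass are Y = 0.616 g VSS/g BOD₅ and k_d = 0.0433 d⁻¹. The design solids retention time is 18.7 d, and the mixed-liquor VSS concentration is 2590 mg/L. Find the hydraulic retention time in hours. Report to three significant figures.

Rearranging the biomass balance for a CMAS with decay, V = Y·Q·ΔS·θ_c / [X·(1+k_d θ_c)] = 0.616 × 1520 × (1520 − 20.0) × 18.7 / [2590 × (1 + 0.0433 × 18.7)] = 2.63×10^7 / 4687 = 5603 m³.
Hydraulic retention time τ = V/Q = 5603 / 1520 = 3.686 d = 88.47 h.

τ ≈ 88.5 h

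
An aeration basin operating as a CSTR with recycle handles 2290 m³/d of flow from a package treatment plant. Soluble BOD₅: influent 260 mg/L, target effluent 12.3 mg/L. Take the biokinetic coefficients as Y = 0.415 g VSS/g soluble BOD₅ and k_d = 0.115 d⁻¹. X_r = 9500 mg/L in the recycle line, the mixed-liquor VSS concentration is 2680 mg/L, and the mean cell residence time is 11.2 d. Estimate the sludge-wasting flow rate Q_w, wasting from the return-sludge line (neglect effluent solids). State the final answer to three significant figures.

Q_w ≈ 10.8 m³/d

Rearranging the biomass balance for a CMAS with decay, V = Y·Q·ΔS·θ_c / [X·(1+k_d θ_c)] = 0.415 × 2290 × (260 − 12.3) × 11.2 / [2680 × (1 + 0.115 × 11.2)] = 2.64×10^6 / 6132 = 430.0 m³.
Q_w = (V·X)/(θ_c X_r) = 430.0 × 2680 / (11.2 × 9500) = 10.83 m³/d.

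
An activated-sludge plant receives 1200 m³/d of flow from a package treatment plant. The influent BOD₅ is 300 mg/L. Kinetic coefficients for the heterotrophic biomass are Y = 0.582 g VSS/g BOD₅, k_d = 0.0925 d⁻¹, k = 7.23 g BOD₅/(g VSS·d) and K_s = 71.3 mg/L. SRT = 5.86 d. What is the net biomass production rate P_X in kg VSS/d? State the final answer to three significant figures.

For a completely mixed reactor with recycle the Lawrence–McCarty relation gives S = K_s·(1 + k_d·θ_c) / [θ_c·(Y·k − k_d) − 1] = 71.3 × (1 + 0.0925 × 5.86) / [5.86 × (0.582 × 7.23 − 0.0925) − 1] = 109.9 / 23.12 = 4.756 mg/L.
Correct the yield for decay: Y_obs = Y/(1 + k_d θ_c) = 0.582 / (1 + 0.0925 × 5.86) = 0.582 / 1.542 = 0.3774.
Substrate removed = Q·(S₀ − S) = 1200 m³/d × (300 − 4.76) g/m³ = 3.54×10^5 g/d = 354.3 kg/d.
Net biomass production P_X = Y_obs × Q·(S₀ − S) = 0.3774 × 354.3 = 133.7 kg VSS/d.

P_X ≈ 134 kg VSS/d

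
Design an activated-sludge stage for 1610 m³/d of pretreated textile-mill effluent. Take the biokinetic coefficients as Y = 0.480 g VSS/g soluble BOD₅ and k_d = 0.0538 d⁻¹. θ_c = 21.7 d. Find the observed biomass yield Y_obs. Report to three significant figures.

The observed yield is Y_obs = Y/(1 + k_d·θ_c) = 0.480 / (1 + 0.0538 × 21.7) = 0.480 / 2.167 = 0.2215 g VSS per g soluble BOD₅ removed.

Y_obs ≈ 0.221 g VSS/g soluble BOD₅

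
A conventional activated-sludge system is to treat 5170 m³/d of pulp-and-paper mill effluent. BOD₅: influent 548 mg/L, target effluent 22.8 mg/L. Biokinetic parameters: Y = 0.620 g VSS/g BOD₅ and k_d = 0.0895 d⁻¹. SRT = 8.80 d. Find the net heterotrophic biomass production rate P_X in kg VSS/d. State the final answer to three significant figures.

P_X ≈ 942 kg VSS/d

Correct the yield for decay: Y_obs = Y/(1 + k_d θ_c) = 0.620 / (1 + 0.0895 × 8.80) = 0.620 / 1.788 = 0.3468.
Mass of BOD₅ removed per day: Q(S₀ − S) = 5170 × 525.2 g/m³ = 2715 kg/d.
Biomass produced: P_X = Y_obs·Q·ΔS = 0.3468 × 2715 ≈ 941.8 kg VSS/d.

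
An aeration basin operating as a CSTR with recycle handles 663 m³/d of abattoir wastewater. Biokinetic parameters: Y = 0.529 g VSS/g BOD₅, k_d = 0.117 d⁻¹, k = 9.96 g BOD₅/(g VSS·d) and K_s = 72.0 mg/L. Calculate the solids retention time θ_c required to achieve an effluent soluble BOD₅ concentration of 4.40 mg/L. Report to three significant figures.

At the target effluent, Y k S/(K_s+S) = 0.529×9.96×4.40/76.40 = 0.3034 d⁻¹.
θ_c = 1/(μ − k_d) = 1/(0.3034 − 0.117) = 1/0.1864 = 5.364 d.

θ_c ≈ 5.36 d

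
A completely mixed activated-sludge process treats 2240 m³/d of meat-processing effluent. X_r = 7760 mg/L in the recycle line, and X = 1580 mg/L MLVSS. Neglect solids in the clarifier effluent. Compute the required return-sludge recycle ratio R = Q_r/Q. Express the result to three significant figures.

Solids balance on the clarifier gives (1+R)X = R·X_r, so R = X/(X_r − X) = 1580 / (7760 − 1580) = 0.2557.

R ≈ 0.256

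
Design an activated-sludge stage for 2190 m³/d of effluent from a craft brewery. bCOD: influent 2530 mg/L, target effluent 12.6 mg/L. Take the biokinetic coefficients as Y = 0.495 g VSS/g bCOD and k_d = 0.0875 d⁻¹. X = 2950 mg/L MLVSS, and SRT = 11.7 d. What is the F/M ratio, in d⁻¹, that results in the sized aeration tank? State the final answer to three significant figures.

F/M ≈ 0.351 d⁻¹

From the SRT design equation V = Y Q (S₀−S) θ_c / [X (1 + k_d θ_c)] = 0.495 × 2190 × (2530 − 12.6) × 11.7 / [2950 × (1 + 0.0875 × 11.7)] = 3.19×10^7 / 5970 = 5348 m³.
F/M = Q·S₀ / (V·X) = 2190 × 2530 / (5348 × 2950) = 0.3512 g bCOD·(g VSS·d)⁻¹.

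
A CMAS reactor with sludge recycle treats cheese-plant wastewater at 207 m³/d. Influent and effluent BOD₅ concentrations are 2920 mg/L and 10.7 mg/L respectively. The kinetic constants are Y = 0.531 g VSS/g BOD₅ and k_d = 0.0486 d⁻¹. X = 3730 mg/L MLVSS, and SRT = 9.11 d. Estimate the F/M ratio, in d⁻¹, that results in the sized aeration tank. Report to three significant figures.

F/M ≈ 0.299 d⁻¹

From the SRT design equation V = Y Q (S₀−S) θ_c / [X (1 + k_d θ_c)] = 0.531 × 207 × (2920 − 10.7) × 9.11 / [3730 × (1 + 0.0486 × 9.11)] = 2.91×10^6 / 5381 = 541.3 m³.
Food-to-microorganism ratio F/M = Q S₀ / (V X) = 207 × 2920 / (541.3 × 3730) = 0.2993 d⁻¹.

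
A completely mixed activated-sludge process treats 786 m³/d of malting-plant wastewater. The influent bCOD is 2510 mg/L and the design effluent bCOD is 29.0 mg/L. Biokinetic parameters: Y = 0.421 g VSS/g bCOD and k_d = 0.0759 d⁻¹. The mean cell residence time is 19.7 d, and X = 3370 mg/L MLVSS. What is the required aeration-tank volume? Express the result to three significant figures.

V ≈ 1920 m³

Rearranging the biomass balance for a CMAS with decay, V = Y·Q·ΔS·θ_c / [X·(1+k_d θ_c)] = 0.421 × 786 × (2510 − 29.0) × 19.7 / [3370 × (1 + 0.0759 × 19.7)] = 1.62×10^7 / 8409 = 1923 m³.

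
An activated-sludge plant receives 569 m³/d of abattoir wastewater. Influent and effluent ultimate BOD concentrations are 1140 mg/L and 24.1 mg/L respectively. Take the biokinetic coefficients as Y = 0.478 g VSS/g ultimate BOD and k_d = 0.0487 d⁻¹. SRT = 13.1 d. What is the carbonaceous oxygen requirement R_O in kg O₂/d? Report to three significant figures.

R_O ≈ 372 kg O₂/d

Correct the yield for decay: Y_obs = Y/(1 + k_d θ_c) = 0.478 / (1 + 0.0487 × 13.1) = 0.478 / 1.638 = 0.2918.
ΔS = 1140 − 24.1 = 1116 mg/L, so the substrate removal rate is 569 × 1116/1000 = 634.9 kg ultimate BOD/d.
Net sludge production P_X = 0.2918 × 634.9 = 185.3 kg VSS/d.
R_O = Q·(S₀ − S) − 1.42·P_X = 634.9 − 1.42 × 185.3 = 371.8 kg O₂/d.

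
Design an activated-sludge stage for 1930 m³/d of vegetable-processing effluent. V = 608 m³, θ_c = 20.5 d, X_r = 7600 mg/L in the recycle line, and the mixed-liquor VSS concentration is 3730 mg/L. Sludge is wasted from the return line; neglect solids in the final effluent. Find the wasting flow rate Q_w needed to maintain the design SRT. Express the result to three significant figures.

Q_w ≈ 14.6 m³/d

Q_w = (V·X)/(θ_c X_r) = 608.0 × 3730 / (20.5 × 7600) = 14.56 m³/d.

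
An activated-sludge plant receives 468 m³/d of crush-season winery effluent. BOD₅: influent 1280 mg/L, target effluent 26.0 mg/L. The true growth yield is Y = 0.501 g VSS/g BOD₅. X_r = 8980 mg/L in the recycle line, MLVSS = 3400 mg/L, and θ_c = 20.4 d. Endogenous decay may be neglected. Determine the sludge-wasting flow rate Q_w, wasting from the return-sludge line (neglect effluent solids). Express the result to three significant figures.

V·X = Y·Q·ΔS·θ_c gives V = 0.501 × 468 × (1280 − 26.0) × 20.4 / 3400 = 1764 m³.
θ_c = V·X/(Q_w·X_r) when wasting from the recycle, so Q_w = V·X/(θ_c·X_r) = 1764 × 3400 / (20.4 × 8980) = 32.74 m³/d.

Q_w ≈ 32.7 m³/d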